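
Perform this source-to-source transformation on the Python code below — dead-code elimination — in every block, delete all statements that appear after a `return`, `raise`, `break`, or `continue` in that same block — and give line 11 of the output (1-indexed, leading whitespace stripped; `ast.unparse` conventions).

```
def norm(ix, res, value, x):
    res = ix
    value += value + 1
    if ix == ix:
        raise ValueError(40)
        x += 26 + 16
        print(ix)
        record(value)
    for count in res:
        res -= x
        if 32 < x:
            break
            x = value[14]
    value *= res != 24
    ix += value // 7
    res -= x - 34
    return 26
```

ix += value // 7

Transformed code:
def norm(ix, res, value, x):
    res = ix
    value += value + 1
    if ix == ix:
        raise ValueError(40)
    for count in res:
        res -= x
        if 32 < x:
            break
    value *= res != 24
    ix += value // 7
    res -= x - 34
    return 26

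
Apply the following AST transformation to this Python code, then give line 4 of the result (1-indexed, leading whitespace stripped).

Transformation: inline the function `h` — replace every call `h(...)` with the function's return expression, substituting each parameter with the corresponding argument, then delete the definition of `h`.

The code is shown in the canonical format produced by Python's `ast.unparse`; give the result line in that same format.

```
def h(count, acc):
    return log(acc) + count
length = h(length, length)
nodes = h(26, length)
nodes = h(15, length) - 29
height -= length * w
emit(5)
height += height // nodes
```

Transformed code:
length = log(length) + length
nodes = log(length) + 26
nodes = log(length) + 15 - 29
height -= length * w
emit(5)
height += height // nodes

height -= length * w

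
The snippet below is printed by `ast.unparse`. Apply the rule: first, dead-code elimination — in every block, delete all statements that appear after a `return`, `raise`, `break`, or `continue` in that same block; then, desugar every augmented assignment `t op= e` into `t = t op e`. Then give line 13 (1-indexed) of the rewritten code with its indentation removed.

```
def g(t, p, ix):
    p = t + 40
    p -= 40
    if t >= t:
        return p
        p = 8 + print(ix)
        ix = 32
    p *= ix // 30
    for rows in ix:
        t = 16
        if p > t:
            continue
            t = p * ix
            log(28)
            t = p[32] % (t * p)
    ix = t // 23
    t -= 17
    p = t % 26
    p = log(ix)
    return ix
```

p = t % 26

Transformed code:
def g(t, p, ix):
    p = t + 40
    p = p - 40
    if t >= t:
        return p
    p = p * (ix // 30)
    for rows in ix:
        t = 16
        if p > t:
            continue
    ix = t // 23
    t = t - 17
    p = t % 26
    p = log(ix)
    return ix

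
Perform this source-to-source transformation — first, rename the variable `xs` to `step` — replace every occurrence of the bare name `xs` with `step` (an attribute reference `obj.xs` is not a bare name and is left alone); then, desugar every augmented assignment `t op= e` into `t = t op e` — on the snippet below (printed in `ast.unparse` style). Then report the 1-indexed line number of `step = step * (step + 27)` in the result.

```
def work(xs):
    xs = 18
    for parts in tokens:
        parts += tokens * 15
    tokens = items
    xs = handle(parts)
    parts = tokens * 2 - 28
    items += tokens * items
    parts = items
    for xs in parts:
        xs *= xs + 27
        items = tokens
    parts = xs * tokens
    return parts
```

11

Transformed code:
def work(step):
    step = 18
    for parts in tokens:
        parts = parts + tokens * 15
    tokens = items
    step = handle(parts)
    parts = tokens * 2 - 28
    items = items + tokens * items
    parts = items
    for step in parts:
        step = step * (step + 27)
        items = tokens
    parts = step * tokens
    return parts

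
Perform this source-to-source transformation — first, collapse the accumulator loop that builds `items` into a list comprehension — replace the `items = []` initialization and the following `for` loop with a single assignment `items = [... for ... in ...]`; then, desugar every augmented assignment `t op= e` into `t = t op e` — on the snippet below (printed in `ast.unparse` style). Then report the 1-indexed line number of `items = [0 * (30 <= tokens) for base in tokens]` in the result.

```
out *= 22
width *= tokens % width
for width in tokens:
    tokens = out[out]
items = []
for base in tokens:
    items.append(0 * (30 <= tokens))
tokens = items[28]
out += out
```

5

Transformed code:
out = out * 22
width = width * (tokens % width)
for width in tokens:
    tokens = out[out]
items = [0 * (30 <= tokens) for base in tokens]
tokens = items[28]
out = out + out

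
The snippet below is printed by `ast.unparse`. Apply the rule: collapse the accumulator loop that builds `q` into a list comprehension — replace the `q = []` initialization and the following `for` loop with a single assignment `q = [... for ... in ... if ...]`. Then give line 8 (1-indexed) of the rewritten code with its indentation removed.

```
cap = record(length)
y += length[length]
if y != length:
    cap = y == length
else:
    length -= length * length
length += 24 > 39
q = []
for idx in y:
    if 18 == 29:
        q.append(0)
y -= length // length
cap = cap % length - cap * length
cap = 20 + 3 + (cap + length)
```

Transformed code:
cap = record(length)
y += length[length]
if y != length:
    cap = y == length
else:
    length -= length * length
length += 24 > 39
q = [0 for idx in y if 18 == 29]
y -= length // length
cap = cap % length - cap * length
cap = 20 + 3 + (cap + length)

q = [0 for idx in y if 18 == 29]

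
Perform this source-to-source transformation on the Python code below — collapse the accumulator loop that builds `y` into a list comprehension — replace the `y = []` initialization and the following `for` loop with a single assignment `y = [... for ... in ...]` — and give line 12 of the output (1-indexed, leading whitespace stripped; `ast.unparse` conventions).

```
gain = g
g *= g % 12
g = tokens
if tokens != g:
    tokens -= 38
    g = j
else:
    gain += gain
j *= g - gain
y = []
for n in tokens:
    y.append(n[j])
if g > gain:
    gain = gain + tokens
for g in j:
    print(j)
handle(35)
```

gain = gain + tokens

Transformed code:
gain = g
g *= g % 12
g = tokens
if tokens != g:
    tokens -= 38
    g = j
else:
    gain += gain
j *= g - gain
y = [n[j] for n in tokens]
if g > gain:
    gain = gain + tokens
for g in j:
    print(j)
handle(35)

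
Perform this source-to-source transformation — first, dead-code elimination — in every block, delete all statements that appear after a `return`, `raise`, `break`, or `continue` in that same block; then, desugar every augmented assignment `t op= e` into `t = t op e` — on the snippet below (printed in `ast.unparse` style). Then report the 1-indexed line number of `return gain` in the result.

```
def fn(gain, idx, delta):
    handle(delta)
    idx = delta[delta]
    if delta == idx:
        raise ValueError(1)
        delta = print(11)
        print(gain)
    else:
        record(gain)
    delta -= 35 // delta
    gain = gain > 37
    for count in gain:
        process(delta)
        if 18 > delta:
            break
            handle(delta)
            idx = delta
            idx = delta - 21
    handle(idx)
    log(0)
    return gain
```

Transformed code:
def fn(gain, idx, delta):
    handle(delta)
    idx = delta[delta]
    if delta == idx:
        raise ValueError(1)
    else:
        record(gain)
    delta = delta - 35 // delta
    gain = gain > 37
    for count in gain:
        process(delta)
        if 18 > delta:
            break
    handle(idx)
    log(0)
    return gain

16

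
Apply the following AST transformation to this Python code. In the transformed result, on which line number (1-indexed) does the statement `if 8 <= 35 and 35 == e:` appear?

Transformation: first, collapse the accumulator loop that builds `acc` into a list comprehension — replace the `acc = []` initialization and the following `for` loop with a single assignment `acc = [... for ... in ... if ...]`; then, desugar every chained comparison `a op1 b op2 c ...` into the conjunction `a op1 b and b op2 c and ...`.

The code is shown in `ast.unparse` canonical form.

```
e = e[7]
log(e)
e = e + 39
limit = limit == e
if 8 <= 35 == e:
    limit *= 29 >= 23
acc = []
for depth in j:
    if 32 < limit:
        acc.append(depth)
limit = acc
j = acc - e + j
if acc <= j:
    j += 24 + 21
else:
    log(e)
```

5

Transformed code:
e = e[7]
log(e)
e = e + 39
limit = limit == e
if 8 <= 35 and 35 == e:
    limit *= 29 >= 23
acc = [depth for depth in j if 32 < limit]
limit = acc
j = acc - e + j
if acc <= j:
    j += 24 + 21
else:
    log(e)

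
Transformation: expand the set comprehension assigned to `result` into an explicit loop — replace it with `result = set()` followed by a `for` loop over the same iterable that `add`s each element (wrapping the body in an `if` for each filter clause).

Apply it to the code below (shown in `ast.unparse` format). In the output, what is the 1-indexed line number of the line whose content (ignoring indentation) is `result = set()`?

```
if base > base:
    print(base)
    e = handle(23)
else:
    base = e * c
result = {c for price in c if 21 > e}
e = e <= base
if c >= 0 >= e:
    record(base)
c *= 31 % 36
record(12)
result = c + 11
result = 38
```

6

Transformed code:
if base > base:
    print(base)
    e = handle(23)
else:
    base = e * c
result = set()
for price in c:
    if 21 > e:
        result.add(c)
e = e <= base
if c >= 0 >= e:
    record(base)
c *= 31 % 36
record(12)
result = c + 11
result = 38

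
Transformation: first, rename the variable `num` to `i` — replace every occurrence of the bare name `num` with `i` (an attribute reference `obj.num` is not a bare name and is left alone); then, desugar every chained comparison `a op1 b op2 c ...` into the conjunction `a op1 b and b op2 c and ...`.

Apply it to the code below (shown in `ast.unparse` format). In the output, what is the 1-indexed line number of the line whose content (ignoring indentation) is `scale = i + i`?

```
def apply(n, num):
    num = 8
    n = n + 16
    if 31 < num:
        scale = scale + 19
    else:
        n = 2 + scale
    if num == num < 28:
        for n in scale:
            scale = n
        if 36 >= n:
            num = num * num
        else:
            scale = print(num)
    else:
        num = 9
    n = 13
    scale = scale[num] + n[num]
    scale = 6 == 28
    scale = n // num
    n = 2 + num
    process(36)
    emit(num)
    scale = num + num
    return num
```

Transformed code:
def apply(n, i):
    i = 8
    n = n + 16
    if 31 < i:
        scale = scale + 19
    else:
        n = 2 + scale
    if i == i and i < 28:
        for n in scale:
            scale = n
        if 36 >= n:
            i = i * i
        else:
            scale = print(i)
    else:
        i = 9
    n = 13
    scale = scale[i] + n[i]
    scale = 6 == 28
    scale = n // i
    n = 2 + i
    process(36)
    emit(i)
    scale = i + i
    return i

24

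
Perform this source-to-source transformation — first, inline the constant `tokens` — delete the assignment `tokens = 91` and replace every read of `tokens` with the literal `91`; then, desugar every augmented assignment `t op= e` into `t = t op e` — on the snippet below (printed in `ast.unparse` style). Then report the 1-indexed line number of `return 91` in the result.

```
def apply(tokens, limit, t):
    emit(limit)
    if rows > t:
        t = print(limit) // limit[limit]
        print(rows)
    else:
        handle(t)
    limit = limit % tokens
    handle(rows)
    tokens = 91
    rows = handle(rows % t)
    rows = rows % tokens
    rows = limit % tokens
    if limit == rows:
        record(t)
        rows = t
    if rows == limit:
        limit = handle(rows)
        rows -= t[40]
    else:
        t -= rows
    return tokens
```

21

Transformed code:
def apply(tokens, limit, t):
    emit(limit)
    if rows > t:
        t = print(limit) // limit[limit]
        print(rows)
    else:
        handle(t)
    limit = limit % 91
    handle(rows)
    rows = handle(rows % t)
    rows = rows % 91
    rows = limit % 91
    if limit == rows:
        record(t)
        rows = t
    if rows == limit:
        limit = handle(rows)
        rows = rows - t[40]
    else:
        t = t - rows
    return 91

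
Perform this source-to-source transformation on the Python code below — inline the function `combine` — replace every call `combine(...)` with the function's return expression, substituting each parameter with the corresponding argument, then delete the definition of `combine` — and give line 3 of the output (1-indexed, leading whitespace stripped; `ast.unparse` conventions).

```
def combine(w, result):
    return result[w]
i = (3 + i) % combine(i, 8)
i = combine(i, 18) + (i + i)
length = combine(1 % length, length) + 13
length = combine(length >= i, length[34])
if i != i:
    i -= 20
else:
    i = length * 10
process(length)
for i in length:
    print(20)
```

Transformed code:
i = (3 + i) % 8[i]
i = 18[i] + (i + i)
length = length[1 % length] + 13
length = length[34][length >= i]
if i != i:
    i -= 20
else:
    i = length * 10
process(length)
for i in length:
    print(20)

length = length[1 % length] + 13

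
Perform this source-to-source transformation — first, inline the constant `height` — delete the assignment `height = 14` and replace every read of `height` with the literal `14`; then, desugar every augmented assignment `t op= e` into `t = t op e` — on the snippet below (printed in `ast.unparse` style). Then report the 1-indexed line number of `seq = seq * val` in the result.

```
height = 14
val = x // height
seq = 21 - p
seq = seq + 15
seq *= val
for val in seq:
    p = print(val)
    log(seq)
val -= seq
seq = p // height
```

4

Transformed code:
val = x // 14
seq = 21 - p
seq = seq + 15
seq = seq * val
for val in seq:
    p = print(val)
    log(seq)
val = val - seq
seq = p // 14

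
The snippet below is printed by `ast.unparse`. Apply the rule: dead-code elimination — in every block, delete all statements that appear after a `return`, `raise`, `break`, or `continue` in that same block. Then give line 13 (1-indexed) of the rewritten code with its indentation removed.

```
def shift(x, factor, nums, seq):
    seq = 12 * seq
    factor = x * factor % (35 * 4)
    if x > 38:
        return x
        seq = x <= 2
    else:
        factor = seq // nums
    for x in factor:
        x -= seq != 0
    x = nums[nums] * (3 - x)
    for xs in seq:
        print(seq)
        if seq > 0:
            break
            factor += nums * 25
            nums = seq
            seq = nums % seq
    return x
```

if seq > 0:

Transformed code:
def shift(x, factor, nums, seq):
    seq = 12 * seq
    factor = x * factor % (35 * 4)
    if x > 38:
        return x
    else:
        factor = seq // nums
    for x in factor:
        x -= seq != 0
    x = nums[nums] * (3 - x)
    for xs in seq:
        print(seq)
        if seq > 0:
            break
    return x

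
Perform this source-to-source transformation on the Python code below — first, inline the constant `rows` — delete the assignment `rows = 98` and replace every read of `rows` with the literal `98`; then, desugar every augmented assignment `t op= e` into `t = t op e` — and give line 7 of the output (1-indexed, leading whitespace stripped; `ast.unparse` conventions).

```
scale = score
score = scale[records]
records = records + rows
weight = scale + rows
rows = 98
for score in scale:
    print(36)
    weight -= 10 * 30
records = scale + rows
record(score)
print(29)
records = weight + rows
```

weight = weight - 10 * 30

Transformed code:
scale = score
score = scale[records]
records = records + 98
weight = scale + 98
for score in scale:
    print(36)
    weight = weight - 10 * 30
records = scale + 98
record(score)
print(29)
records = weight + 98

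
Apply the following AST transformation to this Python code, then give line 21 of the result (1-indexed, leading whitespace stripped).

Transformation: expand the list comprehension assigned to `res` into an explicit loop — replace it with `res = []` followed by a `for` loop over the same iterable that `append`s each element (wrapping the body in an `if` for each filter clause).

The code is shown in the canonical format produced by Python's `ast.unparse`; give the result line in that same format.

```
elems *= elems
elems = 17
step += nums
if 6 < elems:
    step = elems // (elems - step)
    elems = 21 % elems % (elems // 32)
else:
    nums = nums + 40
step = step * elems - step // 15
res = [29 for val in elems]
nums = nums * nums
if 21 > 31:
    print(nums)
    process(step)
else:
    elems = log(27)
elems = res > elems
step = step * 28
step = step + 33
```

Transformed code:
elems *= elems
elems = 17
step += nums
if 6 < elems:
    step = elems // (elems - step)
    elems = 21 % elems % (elems // 32)
else:
    nums = nums + 40
step = step * elems - step // 15
res = []
for val in elems:
    res.append(29)
nums = nums * nums
if 21 > 31:
    print(nums)
    process(step)
else:
    elems = log(27)
elems = res > elems
step = step * 28
step = step + 33

step = step + 33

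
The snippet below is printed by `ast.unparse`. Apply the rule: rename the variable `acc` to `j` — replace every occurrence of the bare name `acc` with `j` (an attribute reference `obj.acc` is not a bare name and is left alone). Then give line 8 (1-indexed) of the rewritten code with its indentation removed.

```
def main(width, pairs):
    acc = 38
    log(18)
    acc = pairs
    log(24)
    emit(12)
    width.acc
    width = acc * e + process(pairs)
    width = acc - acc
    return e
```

width = j * e + process(pairs)

Transformed code:
def main(width, pairs):
    j = 38
    log(18)
    j = pairs
    log(24)
    emit(12)
    width.acc
    width = j * e + process(pairs)
    width = j - j
    return e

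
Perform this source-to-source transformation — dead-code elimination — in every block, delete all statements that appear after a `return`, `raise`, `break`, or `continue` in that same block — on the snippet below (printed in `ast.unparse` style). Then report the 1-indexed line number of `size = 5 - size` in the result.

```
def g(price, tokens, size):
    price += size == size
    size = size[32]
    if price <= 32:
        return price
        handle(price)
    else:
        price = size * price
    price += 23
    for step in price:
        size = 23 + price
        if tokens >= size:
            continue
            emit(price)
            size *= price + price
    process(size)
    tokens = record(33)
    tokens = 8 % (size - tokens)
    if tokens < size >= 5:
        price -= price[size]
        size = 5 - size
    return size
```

Transformed code:
def g(price, tokens, size):
    price += size == size
    size = size[32]
    if price <= 32:
        return price
    else:
        price = size * price
    price += 23
    for step in price:
        size = 23 + price
        if tokens >= size:
            continue
    process(size)
    tokens = record(33)
    tokens = 8 % (size - tokens)
    if tokens < size >= 5:
        price -= price[size]
        size = 5 - size
    return size

18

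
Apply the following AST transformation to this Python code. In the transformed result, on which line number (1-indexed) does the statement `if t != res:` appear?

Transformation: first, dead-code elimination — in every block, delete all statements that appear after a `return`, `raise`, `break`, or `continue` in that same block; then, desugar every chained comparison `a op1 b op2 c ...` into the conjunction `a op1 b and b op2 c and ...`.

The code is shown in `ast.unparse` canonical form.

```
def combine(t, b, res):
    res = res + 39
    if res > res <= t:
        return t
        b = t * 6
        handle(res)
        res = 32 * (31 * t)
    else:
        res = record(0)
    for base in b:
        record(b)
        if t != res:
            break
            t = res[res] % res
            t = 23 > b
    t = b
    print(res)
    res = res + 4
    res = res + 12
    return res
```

Transformed code:
def combine(t, b, res):
    res = res + 39
    if res > res and res <= t:
        return t
    else:
        res = record(0)
    for base in b:
        record(b)
        if t != res:
            break
    t = b
    print(res)
    res = res + 4
    res = res + 12
    return res

9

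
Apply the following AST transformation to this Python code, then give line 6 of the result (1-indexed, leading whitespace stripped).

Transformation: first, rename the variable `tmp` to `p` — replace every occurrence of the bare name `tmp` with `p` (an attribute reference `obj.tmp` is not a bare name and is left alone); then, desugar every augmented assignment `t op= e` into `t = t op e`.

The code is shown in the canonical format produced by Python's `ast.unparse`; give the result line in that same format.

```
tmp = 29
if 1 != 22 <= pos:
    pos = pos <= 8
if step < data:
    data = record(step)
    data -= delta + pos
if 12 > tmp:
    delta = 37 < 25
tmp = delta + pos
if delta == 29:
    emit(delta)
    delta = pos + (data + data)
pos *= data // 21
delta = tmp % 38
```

data = data - (delta + pos)

Transformed code:
p = 29
if 1 != 22 <= pos:
    pos = pos <= 8
if step < data:
    data = record(step)
    data = data - (delta + pos)
if 12 > p:
    delta = 37 < 25
p = delta + pos
if delta == 29:
    emit(delta)
    delta = pos + (data + data)
pos = pos * (data // 21)
delta = p % 38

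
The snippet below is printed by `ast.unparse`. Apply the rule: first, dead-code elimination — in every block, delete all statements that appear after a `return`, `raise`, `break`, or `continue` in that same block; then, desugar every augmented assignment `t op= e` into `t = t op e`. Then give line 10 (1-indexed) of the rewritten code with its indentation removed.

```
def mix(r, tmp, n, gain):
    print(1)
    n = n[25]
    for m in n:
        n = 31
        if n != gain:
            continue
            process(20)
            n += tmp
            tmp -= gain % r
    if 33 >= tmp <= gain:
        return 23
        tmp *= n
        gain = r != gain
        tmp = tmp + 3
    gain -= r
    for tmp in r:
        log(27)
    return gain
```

Transformed code:
def mix(r, tmp, n, gain):
    print(1)
    n = n[25]
    for m in n:
        n = 31
        if n != gain:
            continue
    if 33 >= tmp <= gain:
        return 23
    gain = gain - r
    for tmp in r:
        log(27)
    return gain

gain = gain - r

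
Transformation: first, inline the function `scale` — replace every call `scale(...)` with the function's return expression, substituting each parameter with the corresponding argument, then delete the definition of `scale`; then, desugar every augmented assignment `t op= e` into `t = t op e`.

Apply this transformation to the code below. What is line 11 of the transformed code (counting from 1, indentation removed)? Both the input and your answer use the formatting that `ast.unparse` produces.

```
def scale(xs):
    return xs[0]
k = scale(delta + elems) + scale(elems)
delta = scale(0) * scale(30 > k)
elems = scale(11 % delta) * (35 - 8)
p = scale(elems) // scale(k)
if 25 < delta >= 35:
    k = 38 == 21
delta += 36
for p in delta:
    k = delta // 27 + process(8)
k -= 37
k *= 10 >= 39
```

k = k * (10 >= 39)

Transformed code:
k = (delta + elems)[0] + elems[0]
delta = 0[0] * (30 > k)[0]
elems = (11 % delta)[0] * (35 - 8)
p = elems[0] // k[0]
if 25 < delta >= 35:
    k = 38 == 21
delta = delta + 36
for p in delta:
    k = delta // 27 + process(8)
k = k - 37
k = k * (10 >= 39)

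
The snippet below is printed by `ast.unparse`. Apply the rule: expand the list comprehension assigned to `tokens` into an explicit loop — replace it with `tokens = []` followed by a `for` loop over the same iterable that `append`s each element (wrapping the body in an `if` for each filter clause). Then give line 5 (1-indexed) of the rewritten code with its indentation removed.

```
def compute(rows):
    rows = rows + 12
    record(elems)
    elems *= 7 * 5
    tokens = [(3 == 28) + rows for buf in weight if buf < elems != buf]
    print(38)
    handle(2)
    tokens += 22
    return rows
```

Transformed code:
def compute(rows):
    rows = rows + 12
    record(elems)
    elems *= 7 * 5
    tokens = []
    for buf in weight:
        if buf < elems != buf:
            tokens.append((3 == 28) + rows)
    print(38)
    handle(2)
    tokens += 22
    return rows

tokens = []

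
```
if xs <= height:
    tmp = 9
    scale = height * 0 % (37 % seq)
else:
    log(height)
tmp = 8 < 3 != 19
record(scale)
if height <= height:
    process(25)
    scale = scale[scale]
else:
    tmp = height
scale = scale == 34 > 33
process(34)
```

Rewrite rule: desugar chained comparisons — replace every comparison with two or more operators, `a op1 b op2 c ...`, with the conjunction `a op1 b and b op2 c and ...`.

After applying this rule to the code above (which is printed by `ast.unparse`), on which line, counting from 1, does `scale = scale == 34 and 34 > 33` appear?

Transformed code:
if xs <= height:
    tmp = 9
    scale = height * 0 % (37 % seq)
else:
    log(height)
tmp = 8 < 3 and 3 != 19
record(scale)
if height <= height:
    process(25)
    scale = scale[scale]
else:
    tmp = height
scale = scale == 34 and 34 > 33
process(34)

13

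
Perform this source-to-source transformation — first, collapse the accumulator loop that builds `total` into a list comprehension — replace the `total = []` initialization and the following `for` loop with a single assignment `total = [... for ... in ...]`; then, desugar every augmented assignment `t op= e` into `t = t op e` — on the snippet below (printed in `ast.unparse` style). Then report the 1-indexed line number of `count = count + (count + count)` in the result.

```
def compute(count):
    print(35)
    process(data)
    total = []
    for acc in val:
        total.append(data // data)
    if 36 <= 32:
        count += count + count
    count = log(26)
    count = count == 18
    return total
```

6

Transformed code:
def compute(count):
    print(35)
    process(data)
    total = [data // data for acc in val]
    if 36 <= 32:
        count = count + (count + count)
    count = log(26)
    count = count == 18
    return total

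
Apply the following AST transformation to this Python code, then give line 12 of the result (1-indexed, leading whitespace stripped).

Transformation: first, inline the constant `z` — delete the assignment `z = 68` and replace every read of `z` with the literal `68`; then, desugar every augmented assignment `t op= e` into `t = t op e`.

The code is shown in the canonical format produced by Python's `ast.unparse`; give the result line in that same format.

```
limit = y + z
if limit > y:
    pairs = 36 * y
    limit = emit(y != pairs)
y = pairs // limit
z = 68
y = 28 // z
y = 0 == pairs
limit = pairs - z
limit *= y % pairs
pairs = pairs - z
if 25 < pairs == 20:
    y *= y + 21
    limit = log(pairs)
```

Transformed code:
limit = y + 68
if limit > y:
    pairs = 36 * y
    limit = emit(y != pairs)
y = pairs // limit
y = 28 // 68
y = 0 == pairs
limit = pairs - 68
limit = limit * (y % pairs)
pairs = pairs - 68
if 25 < pairs == 20:
    y = y * (y + 21)
    limit = log(pairs)

y = y * (y + 21)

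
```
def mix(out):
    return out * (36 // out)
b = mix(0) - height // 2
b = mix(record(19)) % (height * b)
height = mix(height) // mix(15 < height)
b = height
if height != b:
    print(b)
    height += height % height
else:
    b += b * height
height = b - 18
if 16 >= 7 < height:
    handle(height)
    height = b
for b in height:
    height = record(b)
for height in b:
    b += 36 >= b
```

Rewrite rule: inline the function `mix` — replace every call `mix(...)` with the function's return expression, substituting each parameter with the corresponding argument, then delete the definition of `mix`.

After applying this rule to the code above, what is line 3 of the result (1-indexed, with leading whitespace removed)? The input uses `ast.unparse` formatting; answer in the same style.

height = height * (36 // height) // ((15 < height) * (36 // (15 < height)))

Transformed code:
b = 0 * (36 // 0) - height // 2
b = record(19) * (36 // record(19)) % (height * b)
height = height * (36 // height) // ((15 < height) * (36 // (15 < height)))
b = height
if height != b:
    print(b)
    height += height % height
else:
    b += b * height
height = b - 18
if 16 >= 7 < height:
    handle(height)
    height = b
for b in height:
    height = record(b)
for height in b:
    b += 36 >= b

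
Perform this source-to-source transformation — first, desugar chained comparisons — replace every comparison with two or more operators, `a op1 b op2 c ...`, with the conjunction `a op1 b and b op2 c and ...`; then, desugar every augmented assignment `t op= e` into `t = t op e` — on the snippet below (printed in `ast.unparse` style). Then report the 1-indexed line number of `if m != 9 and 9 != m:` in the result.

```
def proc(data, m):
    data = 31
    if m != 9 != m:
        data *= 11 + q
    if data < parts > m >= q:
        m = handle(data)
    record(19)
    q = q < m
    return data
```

Transformed code:
def proc(data, m):
    data = 31
    if m != 9 and 9 != m:
        data = data * (11 + q)
    if data < parts and parts > m and (m >= q):
        m = handle(data)
    record(19)
    q = q < m
    return data

3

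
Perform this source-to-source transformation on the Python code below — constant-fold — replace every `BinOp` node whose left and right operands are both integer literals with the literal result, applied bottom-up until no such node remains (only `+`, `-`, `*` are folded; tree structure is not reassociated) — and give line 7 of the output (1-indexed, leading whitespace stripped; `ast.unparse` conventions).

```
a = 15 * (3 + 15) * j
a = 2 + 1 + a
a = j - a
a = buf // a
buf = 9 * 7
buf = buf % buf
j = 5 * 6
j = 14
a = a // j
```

j = 30

Transformed code:
a = 270 * j
a = 3 + a
a = j - a
a = buf // a
buf = 63
buf = buf % buf
j = 30
j = 14
a = a // j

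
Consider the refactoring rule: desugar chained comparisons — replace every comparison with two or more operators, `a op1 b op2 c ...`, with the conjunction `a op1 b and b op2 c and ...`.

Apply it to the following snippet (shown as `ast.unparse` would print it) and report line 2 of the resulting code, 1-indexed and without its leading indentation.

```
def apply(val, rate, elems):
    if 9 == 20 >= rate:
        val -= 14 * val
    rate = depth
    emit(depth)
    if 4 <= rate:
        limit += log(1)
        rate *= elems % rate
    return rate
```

Transformed code:
def apply(val, rate, elems):
    if 9 == 20 and 20 >= rate:
        val -= 14 * val
    rate = depth
    emit(depth)
    if 4 <= rate:
        limit += log(1)
        rate *= elems % rate
    return rate

if 9 == 20 and 20 >= rate:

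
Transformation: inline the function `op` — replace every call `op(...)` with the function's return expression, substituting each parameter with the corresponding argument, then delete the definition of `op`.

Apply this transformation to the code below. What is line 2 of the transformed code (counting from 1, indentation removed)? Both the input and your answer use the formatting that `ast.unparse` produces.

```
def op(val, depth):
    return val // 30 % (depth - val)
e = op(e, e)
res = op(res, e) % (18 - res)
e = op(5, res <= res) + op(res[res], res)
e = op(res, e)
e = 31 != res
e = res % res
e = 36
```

Transformed code:
e = e // 30 % (e - e)
res = res // 30 % (e - res) % (18 - res)
e = 5 // 30 % ((res <= res) - 5) + res[res] // 30 % (res - res[res])
e = res // 30 % (e - res)
e = 31 != res
e = res % res
e = 36

res = res // 30 % (e - res) % (18 - res)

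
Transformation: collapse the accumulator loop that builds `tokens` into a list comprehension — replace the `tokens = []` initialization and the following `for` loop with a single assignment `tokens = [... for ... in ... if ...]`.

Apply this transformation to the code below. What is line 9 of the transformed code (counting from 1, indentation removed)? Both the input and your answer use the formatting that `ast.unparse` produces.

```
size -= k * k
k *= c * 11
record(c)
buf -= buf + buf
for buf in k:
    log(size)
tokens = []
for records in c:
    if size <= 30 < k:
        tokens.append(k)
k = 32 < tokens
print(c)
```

print(c)

Transformed code:
size -= k * k
k *= c * 11
record(c)
buf -= buf + buf
for buf in k:
    log(size)
tokens = [k for records in c if size <= 30 < k]
k = 32 < tokens
print(c)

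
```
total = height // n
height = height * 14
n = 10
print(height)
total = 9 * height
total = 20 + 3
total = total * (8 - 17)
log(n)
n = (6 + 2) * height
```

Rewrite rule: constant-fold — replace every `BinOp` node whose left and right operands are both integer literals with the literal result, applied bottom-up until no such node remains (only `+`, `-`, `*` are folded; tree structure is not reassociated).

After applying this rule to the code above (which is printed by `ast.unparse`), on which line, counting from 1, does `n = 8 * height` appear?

9

Transformed code:
total = height // n
height = height * 14
n = 10
print(height)
total = 9 * height
total = 23
total = total * -9
log(n)
n = 8 * height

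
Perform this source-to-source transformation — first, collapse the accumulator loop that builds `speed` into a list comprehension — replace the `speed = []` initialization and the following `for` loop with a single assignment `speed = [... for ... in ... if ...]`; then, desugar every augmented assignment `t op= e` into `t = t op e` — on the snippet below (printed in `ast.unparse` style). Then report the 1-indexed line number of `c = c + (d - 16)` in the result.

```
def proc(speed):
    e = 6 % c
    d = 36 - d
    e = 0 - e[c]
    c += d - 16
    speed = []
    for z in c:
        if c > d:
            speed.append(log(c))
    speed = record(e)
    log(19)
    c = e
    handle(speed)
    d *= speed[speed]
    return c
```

Transformed code:
def proc(speed):
    e = 6 % c
    d = 36 - d
    e = 0 - e[c]
    c = c + (d - 16)
    speed = [log(c) for z in c if c > d]
    speed = record(e)
    log(19)
    c = e
    handle(speed)
    d = d * speed[speed]
    return c

5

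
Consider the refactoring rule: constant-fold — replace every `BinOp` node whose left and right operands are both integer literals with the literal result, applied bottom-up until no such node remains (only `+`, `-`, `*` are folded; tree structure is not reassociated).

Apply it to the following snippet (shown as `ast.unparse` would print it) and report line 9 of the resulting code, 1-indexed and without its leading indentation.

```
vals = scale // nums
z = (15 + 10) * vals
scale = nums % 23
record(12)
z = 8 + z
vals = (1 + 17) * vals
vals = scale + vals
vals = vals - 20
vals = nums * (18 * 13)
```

Transformed code:
vals = scale // nums
z = 25 * vals
scale = nums % 23
record(12)
z = 8 + z
vals = 18 * vals
vals = scale + vals
vals = vals - 20
vals = nums * 234

vals = nums * 234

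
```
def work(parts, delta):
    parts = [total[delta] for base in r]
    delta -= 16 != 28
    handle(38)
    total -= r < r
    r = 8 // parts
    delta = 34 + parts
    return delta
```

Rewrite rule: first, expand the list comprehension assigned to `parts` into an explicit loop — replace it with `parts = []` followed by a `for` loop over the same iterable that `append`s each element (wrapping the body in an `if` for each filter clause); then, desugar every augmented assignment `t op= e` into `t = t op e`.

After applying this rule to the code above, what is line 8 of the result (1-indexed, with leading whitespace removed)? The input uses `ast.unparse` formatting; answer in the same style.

Transformed code:
def work(parts, delta):
    parts = []
    for base in r:
        parts.append(total[delta])
    delta = delta - (16 != 28)
    handle(38)
    total = total - (r < r)
    r = 8 // parts
    delta = 34 + parts
    return delta

r = 8 // parts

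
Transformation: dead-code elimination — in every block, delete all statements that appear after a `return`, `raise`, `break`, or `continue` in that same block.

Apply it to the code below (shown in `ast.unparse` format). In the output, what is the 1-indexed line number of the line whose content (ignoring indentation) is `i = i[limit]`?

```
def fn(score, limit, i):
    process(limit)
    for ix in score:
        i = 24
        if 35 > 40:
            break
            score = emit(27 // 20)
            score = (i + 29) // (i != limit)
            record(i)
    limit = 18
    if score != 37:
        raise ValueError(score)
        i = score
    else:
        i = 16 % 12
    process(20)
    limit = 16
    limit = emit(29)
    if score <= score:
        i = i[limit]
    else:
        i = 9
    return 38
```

Transformed code:
def fn(score, limit, i):
    process(limit)
    for ix in score:
        i = 24
        if 35 > 40:
            break
    limit = 18
    if score != 37:
        raise ValueError(score)
    else:
        i = 16 % 12
    process(20)
    limit = 16
    limit = emit(29)
    if score <= score:
        i = i[limit]
    else:
        i = 9
    return 38

16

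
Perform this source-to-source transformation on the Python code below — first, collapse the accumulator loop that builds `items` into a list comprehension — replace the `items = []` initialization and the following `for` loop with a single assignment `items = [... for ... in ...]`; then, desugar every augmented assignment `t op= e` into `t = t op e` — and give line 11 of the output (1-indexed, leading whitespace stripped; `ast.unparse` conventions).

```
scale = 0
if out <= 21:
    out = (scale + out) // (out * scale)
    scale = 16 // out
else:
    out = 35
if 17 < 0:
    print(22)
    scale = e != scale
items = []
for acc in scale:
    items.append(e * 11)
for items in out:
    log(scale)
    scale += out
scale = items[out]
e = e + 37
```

for items in out:

Transformed code:
scale = 0
if out <= 21:
    out = (scale + out) // (out * scale)
    scale = 16 // out
else:
    out = 35
if 17 < 0:
    print(22)
    scale = e != scale
items = [e * 11 for acc in scale]
for items in out:
    log(scale)
    scale = scale + out
scale = items[out]
e = e + 37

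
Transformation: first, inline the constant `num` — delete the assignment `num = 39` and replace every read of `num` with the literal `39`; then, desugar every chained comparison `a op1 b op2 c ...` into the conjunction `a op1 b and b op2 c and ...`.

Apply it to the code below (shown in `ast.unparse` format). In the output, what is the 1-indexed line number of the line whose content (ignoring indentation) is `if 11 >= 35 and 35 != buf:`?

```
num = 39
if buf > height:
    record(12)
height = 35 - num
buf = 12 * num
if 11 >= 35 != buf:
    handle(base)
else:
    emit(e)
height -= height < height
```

5

Transformed code:
if buf > height:
    record(12)
height = 35 - 39
buf = 12 * 39
if 11 >= 35 and 35 != buf:
    handle(base)
else:
    emit(e)
height -= height < height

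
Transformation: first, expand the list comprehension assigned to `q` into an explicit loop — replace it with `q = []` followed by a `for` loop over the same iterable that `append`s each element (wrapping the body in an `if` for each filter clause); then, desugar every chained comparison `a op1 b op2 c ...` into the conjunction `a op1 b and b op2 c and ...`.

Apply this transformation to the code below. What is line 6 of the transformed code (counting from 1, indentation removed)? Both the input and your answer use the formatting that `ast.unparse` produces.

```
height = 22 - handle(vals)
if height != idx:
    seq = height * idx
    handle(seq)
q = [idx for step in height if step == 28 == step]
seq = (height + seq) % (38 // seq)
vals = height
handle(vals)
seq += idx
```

Transformed code:
height = 22 - handle(vals)
if height != idx:
    seq = height * idx
    handle(seq)
q = []
for step in height:
    if step == 28 and 28 == step:
        q.append(idx)
seq = (height + seq) % (38 // seq)
vals = height
handle(vals)
seq += idx

for step in height: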